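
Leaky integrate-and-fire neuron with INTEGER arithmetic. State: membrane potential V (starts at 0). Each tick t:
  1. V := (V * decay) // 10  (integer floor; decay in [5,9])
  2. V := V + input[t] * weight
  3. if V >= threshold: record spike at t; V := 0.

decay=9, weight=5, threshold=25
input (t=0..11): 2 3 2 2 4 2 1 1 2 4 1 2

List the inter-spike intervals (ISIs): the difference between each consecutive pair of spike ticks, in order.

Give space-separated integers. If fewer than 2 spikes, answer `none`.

Answer: 2 4 3

Derivation:
t=0: input=2 -> V=10
t=1: input=3 -> V=24
t=2: input=2 -> V=0 FIRE
t=3: input=2 -> V=10
t=4: input=4 -> V=0 FIRE
t=5: input=2 -> V=10
t=6: input=1 -> V=14
t=7: input=1 -> V=17
t=8: input=2 -> V=0 FIRE
t=9: input=4 -> V=20
t=10: input=1 -> V=23
t=11: input=2 -> V=0 FIRE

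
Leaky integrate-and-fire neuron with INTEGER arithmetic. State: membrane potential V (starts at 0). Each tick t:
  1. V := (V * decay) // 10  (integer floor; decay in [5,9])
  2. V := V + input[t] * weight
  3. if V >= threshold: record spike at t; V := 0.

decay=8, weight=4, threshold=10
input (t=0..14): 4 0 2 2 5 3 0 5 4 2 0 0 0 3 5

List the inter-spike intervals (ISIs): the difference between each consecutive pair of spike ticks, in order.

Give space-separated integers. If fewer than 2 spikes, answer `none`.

t=0: input=4 -> V=0 FIRE
t=1: input=0 -> V=0
t=2: input=2 -> V=8
t=3: input=2 -> V=0 FIRE
t=4: input=5 -> V=0 FIRE
t=5: input=3 -> V=0 FIRE
t=6: input=0 -> V=0
t=7: input=5 -> V=0 FIRE
t=8: input=4 -> V=0 FIRE
t=9: input=2 -> V=8
t=10: input=0 -> V=6
t=11: input=0 -> V=4
t=12: input=0 -> V=3
t=13: input=3 -> V=0 FIRE
t=14: input=5 -> V=0 FIRE

Answer: 3 1 1 2 1 5 1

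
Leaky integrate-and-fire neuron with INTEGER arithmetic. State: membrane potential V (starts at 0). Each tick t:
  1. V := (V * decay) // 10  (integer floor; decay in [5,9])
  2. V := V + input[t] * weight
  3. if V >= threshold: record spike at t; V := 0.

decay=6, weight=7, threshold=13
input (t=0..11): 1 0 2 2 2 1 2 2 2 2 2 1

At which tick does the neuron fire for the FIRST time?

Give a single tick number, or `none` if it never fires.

t=0: input=1 -> V=7
t=1: input=0 -> V=4
t=2: input=2 -> V=0 FIRE
t=3: input=2 -> V=0 FIRE
t=4: input=2 -> V=0 FIRE
t=5: input=1 -> V=7
t=6: input=2 -> V=0 FIRE
t=7: input=2 -> V=0 FIRE
t=8: input=2 -> V=0 FIRE
t=9: input=2 -> V=0 FIRE
t=10: input=2 -> V=0 FIRE
t=11: input=1 -> V=7

Answer: 2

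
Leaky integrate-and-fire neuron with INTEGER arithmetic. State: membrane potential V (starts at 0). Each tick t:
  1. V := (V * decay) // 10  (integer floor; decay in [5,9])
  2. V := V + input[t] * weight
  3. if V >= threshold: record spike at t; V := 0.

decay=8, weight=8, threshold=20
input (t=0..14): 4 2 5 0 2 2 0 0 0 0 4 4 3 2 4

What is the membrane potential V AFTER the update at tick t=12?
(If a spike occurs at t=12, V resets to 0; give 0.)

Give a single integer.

Answer: 0

Derivation:
t=0: input=4 -> V=0 FIRE
t=1: input=2 -> V=16
t=2: input=5 -> V=0 FIRE
t=3: input=0 -> V=0
t=4: input=2 -> V=16
t=5: input=2 -> V=0 FIRE
t=6: input=0 -> V=0
t=7: input=0 -> V=0
t=8: input=0 -> V=0
t=9: input=0 -> V=0
t=10: input=4 -> V=0 FIRE
t=11: input=4 -> V=0 FIRE
t=12: input=3 -> V=0 FIRE
t=13: input=2 -> V=16
t=14: input=4 -> V=0 FIRE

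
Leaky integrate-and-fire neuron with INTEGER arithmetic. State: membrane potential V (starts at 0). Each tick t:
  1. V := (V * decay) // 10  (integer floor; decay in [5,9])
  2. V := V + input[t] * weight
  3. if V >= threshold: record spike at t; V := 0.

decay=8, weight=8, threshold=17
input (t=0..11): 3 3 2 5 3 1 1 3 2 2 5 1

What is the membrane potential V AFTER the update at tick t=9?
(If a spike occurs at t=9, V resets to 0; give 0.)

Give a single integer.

Answer: 0

Derivation:
t=0: input=3 -> V=0 FIRE
t=1: input=3 -> V=0 FIRE
t=2: input=2 -> V=16
t=3: input=5 -> V=0 FIRE
t=4: input=3 -> V=0 FIRE
t=5: input=1 -> V=8
t=6: input=1 -> V=14
t=7: input=3 -> V=0 FIRE
t=8: input=2 -> V=16
t=9: input=2 -> V=0 FIRE
t=10: input=5 -> V=0 FIRE
t=11: input=1 -> V=8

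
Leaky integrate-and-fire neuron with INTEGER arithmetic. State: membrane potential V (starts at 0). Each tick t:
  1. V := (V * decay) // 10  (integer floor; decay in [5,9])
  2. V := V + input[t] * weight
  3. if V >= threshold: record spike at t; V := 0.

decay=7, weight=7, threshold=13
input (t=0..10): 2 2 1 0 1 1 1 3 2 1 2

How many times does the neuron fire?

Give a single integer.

Answer: 6

Derivation:
t=0: input=2 -> V=0 FIRE
t=1: input=2 -> V=0 FIRE
t=2: input=1 -> V=7
t=3: input=0 -> V=4
t=4: input=1 -> V=9
t=5: input=1 -> V=0 FIRE
t=6: input=1 -> V=7
t=7: input=3 -> V=0 FIRE
t=8: input=2 -> V=0 FIRE
t=9: input=1 -> V=7
t=10: input=2 -> V=0 FIRE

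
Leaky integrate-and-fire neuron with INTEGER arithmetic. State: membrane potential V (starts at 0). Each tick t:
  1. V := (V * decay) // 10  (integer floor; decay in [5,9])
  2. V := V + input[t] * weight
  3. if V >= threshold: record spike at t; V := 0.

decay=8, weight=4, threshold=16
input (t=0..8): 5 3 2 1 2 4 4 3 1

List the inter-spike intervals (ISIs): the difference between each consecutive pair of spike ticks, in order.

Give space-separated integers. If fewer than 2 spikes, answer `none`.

Answer: 2 3 1

Derivation:
t=0: input=5 -> V=0 FIRE
t=1: input=3 -> V=12
t=2: input=2 -> V=0 FIRE
t=3: input=1 -> V=4
t=4: input=2 -> V=11
t=5: input=4 -> V=0 FIRE
t=6: input=4 -> V=0 FIRE
t=7: input=3 -> V=12
t=8: input=1 -> V=13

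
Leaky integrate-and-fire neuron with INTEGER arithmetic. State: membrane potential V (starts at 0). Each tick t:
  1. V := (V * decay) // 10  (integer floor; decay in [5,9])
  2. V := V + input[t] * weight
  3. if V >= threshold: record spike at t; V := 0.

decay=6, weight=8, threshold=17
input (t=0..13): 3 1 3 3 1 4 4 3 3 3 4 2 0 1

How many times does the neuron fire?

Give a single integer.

t=0: input=3 -> V=0 FIRE
t=1: input=1 -> V=8
t=2: input=3 -> V=0 FIRE
t=3: input=3 -> V=0 FIRE
t=4: input=1 -> V=8
t=5: input=4 -> V=0 FIRE
t=6: input=4 -> V=0 FIRE
t=7: input=3 -> V=0 FIRE
t=8: input=3 -> V=0 FIRE
t=9: input=3 -> V=0 FIRE
t=10: input=4 -> V=0 FIRE
t=11: input=2 -> V=16
t=12: input=0 -> V=9
t=13: input=1 -> V=13

Answer: 9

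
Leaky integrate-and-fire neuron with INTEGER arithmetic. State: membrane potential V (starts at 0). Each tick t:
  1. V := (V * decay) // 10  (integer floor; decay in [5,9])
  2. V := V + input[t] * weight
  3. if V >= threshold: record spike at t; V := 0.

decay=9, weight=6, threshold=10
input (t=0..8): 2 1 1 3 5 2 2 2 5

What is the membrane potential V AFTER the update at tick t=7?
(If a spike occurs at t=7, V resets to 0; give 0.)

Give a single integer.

Answer: 0

Derivation:
t=0: input=2 -> V=0 FIRE
t=1: input=1 -> V=6
t=2: input=1 -> V=0 FIRE
t=3: input=3 -> V=0 FIRE
t=4: input=5 -> V=0 FIRE
t=5: input=2 -> V=0 FIRE
t=6: input=2 -> V=0 FIRE
t=7: input=2 -> V=0 FIRE
t=8: input=5 -> V=0 FIRE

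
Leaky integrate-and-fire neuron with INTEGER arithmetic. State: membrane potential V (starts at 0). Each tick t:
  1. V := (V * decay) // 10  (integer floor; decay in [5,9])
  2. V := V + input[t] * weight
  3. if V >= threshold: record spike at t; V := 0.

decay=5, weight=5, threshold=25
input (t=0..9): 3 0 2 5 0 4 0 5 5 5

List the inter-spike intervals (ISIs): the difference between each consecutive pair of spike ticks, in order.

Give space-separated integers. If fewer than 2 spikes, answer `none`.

Answer: 4 1 1

Derivation:
t=0: input=3 -> V=15
t=1: input=0 -> V=7
t=2: input=2 -> V=13
t=3: input=5 -> V=0 FIRE
t=4: input=0 -> V=0
t=5: input=4 -> V=20
t=6: input=0 -> V=10
t=7: input=5 -> V=0 FIRE
t=8: input=5 -> V=0 FIRE
t=9: input=5 -> V=0 FIRE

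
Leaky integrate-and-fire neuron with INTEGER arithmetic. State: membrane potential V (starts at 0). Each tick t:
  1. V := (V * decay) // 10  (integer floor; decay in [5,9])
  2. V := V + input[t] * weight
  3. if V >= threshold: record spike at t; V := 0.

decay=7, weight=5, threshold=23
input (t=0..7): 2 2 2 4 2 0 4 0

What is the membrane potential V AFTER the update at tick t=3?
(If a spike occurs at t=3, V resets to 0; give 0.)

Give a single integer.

t=0: input=2 -> V=10
t=1: input=2 -> V=17
t=2: input=2 -> V=21
t=3: input=4 -> V=0 FIRE
t=4: input=2 -> V=10
t=5: input=0 -> V=7
t=6: input=4 -> V=0 FIRE
t=7: input=0 -> V=0

Answer: 0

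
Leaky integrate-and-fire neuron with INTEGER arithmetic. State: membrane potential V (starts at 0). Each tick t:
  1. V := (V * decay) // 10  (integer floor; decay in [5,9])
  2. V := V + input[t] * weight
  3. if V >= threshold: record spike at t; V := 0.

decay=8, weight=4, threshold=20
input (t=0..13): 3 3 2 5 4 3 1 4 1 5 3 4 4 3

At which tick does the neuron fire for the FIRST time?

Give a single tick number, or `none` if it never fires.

t=0: input=3 -> V=12
t=1: input=3 -> V=0 FIRE
t=2: input=2 -> V=8
t=3: input=5 -> V=0 FIRE
t=4: input=4 -> V=16
t=5: input=3 -> V=0 FIRE
t=6: input=1 -> V=4
t=7: input=4 -> V=19
t=8: input=1 -> V=19
t=9: input=5 -> V=0 FIRE
t=10: input=3 -> V=12
t=11: input=4 -> V=0 FIRE
t=12: input=4 -> V=16
t=13: input=3 -> V=0 FIRE

Answer: 1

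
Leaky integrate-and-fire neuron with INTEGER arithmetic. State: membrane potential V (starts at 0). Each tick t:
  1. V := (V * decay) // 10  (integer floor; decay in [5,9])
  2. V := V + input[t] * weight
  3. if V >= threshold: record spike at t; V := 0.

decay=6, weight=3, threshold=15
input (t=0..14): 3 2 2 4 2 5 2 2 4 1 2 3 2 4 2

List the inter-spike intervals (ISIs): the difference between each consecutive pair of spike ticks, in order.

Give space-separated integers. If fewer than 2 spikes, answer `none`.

t=0: input=3 -> V=9
t=1: input=2 -> V=11
t=2: input=2 -> V=12
t=3: input=4 -> V=0 FIRE
t=4: input=2 -> V=6
t=5: input=5 -> V=0 FIRE
t=6: input=2 -> V=6
t=7: input=2 -> V=9
t=8: input=4 -> V=0 FIRE
t=9: input=1 -> V=3
t=10: input=2 -> V=7
t=11: input=3 -> V=13
t=12: input=2 -> V=13
t=13: input=4 -> V=0 FIRE
t=14: input=2 -> V=6

Answer: 2 3 5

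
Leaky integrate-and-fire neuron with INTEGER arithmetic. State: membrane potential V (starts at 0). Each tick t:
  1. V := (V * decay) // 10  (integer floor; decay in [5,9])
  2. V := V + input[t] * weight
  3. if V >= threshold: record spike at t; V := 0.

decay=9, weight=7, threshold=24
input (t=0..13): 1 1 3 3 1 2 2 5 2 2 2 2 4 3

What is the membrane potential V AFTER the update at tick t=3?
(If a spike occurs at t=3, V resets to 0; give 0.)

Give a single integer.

Answer: 21

Derivation:
t=0: input=1 -> V=7
t=1: input=1 -> V=13
t=2: input=3 -> V=0 FIRE
t=3: input=3 -> V=21
t=4: input=1 -> V=0 FIRE
t=5: input=2 -> V=14
t=6: input=2 -> V=0 FIRE
t=7: input=5 -> V=0 FIRE
t=8: input=2 -> V=14
t=9: input=2 -> V=0 FIRE
t=10: input=2 -> V=14
t=11: input=2 -> V=0 FIRE
t=12: input=4 -> V=0 FIRE
t=13: input=3 -> V=21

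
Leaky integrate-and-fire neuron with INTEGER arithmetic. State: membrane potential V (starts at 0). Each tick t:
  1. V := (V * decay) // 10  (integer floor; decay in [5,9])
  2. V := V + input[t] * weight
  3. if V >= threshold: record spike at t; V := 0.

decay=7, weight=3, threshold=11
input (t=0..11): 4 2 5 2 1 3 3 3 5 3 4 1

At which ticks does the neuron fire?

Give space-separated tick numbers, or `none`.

Answer: 0 2 5 7 8 10

Derivation:
t=0: input=4 -> V=0 FIRE
t=1: input=2 -> V=6
t=2: input=5 -> V=0 FIRE
t=3: input=2 -> V=6
t=4: input=1 -> V=7
t=5: input=3 -> V=0 FIRE
t=6: input=3 -> V=9
t=7: input=3 -> V=0 FIRE
t=8: input=5 -> V=0 FIRE
t=9: input=3 -> V=9
t=10: input=4 -> V=0 FIRE
t=11: input=1 -> V=3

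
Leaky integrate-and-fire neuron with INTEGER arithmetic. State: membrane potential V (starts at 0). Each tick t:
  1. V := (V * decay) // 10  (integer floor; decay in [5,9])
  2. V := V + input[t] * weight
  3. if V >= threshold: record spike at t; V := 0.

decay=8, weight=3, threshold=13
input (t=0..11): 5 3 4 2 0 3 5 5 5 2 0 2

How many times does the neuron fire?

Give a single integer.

t=0: input=5 -> V=0 FIRE
t=1: input=3 -> V=9
t=2: input=4 -> V=0 FIRE
t=3: input=2 -> V=6
t=4: input=0 -> V=4
t=5: input=3 -> V=12
t=6: input=5 -> V=0 FIRE
t=7: input=5 -> V=0 FIRE
t=8: input=5 -> V=0 FIRE
t=9: input=2 -> V=6
t=10: input=0 -> V=4
t=11: input=2 -> V=9

Answer: 5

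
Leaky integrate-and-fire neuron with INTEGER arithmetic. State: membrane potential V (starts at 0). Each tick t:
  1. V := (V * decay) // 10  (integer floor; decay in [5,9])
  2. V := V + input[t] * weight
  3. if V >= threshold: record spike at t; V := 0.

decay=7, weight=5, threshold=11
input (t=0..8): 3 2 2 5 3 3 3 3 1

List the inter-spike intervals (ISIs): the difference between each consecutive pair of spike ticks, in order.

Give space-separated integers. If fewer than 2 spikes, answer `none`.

Answer: 2 1 1 1 1 1

Derivation:
t=0: input=3 -> V=0 FIRE
t=1: input=2 -> V=10
t=2: input=2 -> V=0 FIRE
t=3: input=5 -> V=0 FIRE
t=4: input=3 -> V=0 FIRE
t=5: input=3 -> V=0 FIRE
t=6: input=3 -> V=0 FIRE
t=7: input=3 -> V=0 FIRE
t=8: input=1 -> V=5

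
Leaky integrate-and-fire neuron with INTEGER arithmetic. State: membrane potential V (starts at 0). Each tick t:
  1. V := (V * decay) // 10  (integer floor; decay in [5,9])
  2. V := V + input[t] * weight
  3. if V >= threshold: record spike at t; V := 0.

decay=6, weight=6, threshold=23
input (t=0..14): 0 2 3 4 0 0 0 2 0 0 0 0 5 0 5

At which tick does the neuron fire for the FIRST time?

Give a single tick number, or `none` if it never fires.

Answer: 2

Derivation:
t=0: input=0 -> V=0
t=1: input=2 -> V=12
t=2: input=3 -> V=0 FIRE
t=3: input=4 -> V=0 FIRE
t=4: input=0 -> V=0
t=5: input=0 -> V=0
t=6: input=0 -> V=0
t=7: input=2 -> V=12
t=8: input=0 -> V=7
t=9: input=0 -> V=4
t=10: input=0 -> V=2
t=11: input=0 -> V=1
t=12: input=5 -> V=0 FIRE
t=13: input=0 -> V=0
t=14: input=5 -> V=0 FIRE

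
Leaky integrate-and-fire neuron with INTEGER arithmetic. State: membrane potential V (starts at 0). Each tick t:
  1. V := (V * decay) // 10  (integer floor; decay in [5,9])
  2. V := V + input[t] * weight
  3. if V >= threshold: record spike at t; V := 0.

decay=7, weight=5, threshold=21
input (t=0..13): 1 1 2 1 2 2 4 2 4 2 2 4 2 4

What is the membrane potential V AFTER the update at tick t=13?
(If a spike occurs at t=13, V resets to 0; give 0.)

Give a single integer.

Answer: 0

Derivation:
t=0: input=1 -> V=5
t=1: input=1 -> V=8
t=2: input=2 -> V=15
t=3: input=1 -> V=15
t=4: input=2 -> V=20
t=5: input=2 -> V=0 FIRE
t=6: input=4 -> V=20
t=7: input=2 -> V=0 FIRE
t=8: input=4 -> V=20
t=9: input=2 -> V=0 FIRE
t=10: input=2 -> V=10
t=11: input=4 -> V=0 FIRE
t=12: input=2 -> V=10
t=13: input=4 -> V=0 FIRE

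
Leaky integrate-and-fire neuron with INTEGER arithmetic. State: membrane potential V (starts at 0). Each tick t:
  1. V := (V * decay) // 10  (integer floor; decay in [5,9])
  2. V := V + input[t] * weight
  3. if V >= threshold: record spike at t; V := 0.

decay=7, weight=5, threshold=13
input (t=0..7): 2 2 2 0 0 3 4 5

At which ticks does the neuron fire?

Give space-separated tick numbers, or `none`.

t=0: input=2 -> V=10
t=1: input=2 -> V=0 FIRE
t=2: input=2 -> V=10
t=3: input=0 -> V=7
t=4: input=0 -> V=4
t=5: input=3 -> V=0 FIRE
t=6: input=4 -> V=0 FIRE
t=7: input=5 -> V=0 FIRE

Answer: 1 5 6 7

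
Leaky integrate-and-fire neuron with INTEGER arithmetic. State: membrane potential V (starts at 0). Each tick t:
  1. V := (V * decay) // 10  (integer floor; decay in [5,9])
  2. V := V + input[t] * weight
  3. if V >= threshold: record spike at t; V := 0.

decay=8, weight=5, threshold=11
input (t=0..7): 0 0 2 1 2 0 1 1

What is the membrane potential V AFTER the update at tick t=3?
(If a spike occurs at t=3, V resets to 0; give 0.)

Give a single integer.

Answer: 0

Derivation:
t=0: input=0 -> V=0
t=1: input=0 -> V=0
t=2: input=2 -> V=10
t=3: input=1 -> V=0 FIRE
t=4: input=2 -> V=10
t=5: input=0 -> V=8
t=6: input=1 -> V=0 FIRE
t=7: input=1 -> V=5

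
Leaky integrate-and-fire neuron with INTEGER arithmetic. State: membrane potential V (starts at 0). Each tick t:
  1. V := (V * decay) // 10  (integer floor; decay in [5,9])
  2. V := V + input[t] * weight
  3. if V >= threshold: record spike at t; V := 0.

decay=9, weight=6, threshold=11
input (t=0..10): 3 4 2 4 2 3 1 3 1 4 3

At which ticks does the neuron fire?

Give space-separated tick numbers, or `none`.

Answer: 0 1 2 3 4 5 7 9 10

Derivation:
t=0: input=3 -> V=0 FIRE
t=1: input=4 -> V=0 FIRE
t=2: input=2 -> V=0 FIRE
t=3: input=4 -> V=0 FIRE
t=4: input=2 -> V=0 FIRE
t=5: input=3 -> V=0 FIRE
t=6: input=1 -> V=6
t=7: input=3 -> V=0 FIRE
t=8: input=1 -> V=6
t=9: input=4 -> V=0 FIRE
t=10: input=3 -> V=0 FIRE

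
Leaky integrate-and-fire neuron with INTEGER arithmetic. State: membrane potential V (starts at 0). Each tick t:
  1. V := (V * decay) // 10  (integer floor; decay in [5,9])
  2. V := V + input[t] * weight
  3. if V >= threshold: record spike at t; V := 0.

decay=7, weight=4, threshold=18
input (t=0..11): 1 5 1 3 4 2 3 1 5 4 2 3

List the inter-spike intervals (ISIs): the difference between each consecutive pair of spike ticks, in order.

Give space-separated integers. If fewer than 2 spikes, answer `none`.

t=0: input=1 -> V=4
t=1: input=5 -> V=0 FIRE
t=2: input=1 -> V=4
t=3: input=3 -> V=14
t=4: input=4 -> V=0 FIRE
t=5: input=2 -> V=8
t=6: input=3 -> V=17
t=7: input=1 -> V=15
t=8: input=5 -> V=0 FIRE
t=9: input=4 -> V=16
t=10: input=2 -> V=0 FIRE
t=11: input=3 -> V=12

Answer: 3 4 2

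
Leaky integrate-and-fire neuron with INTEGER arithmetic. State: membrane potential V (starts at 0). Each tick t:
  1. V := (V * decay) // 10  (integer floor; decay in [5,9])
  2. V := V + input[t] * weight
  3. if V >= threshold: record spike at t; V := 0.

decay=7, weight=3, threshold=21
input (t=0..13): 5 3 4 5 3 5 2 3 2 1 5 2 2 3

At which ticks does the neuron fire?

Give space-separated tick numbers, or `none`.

t=0: input=5 -> V=15
t=1: input=3 -> V=19
t=2: input=4 -> V=0 FIRE
t=3: input=5 -> V=15
t=4: input=3 -> V=19
t=5: input=5 -> V=0 FIRE
t=6: input=2 -> V=6
t=7: input=3 -> V=13
t=8: input=2 -> V=15
t=9: input=1 -> V=13
t=10: input=5 -> V=0 FIRE
t=11: input=2 -> V=6
t=12: input=2 -> V=10
t=13: input=3 -> V=16

Answer: 2 5 10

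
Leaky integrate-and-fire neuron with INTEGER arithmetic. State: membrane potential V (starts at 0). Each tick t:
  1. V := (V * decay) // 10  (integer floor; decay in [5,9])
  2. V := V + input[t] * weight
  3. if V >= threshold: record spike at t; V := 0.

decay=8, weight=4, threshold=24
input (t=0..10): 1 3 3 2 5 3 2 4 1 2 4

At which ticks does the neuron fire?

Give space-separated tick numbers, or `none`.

Answer: 2 4 7 10

Derivation:
t=0: input=1 -> V=4
t=1: input=3 -> V=15
t=2: input=3 -> V=0 FIRE
t=3: input=2 -> V=8
t=4: input=5 -> V=0 FIRE
t=5: input=3 -> V=12
t=6: input=2 -> V=17
t=7: input=4 -> V=0 FIRE
t=8: input=1 -> V=4
t=9: input=2 -> V=11
t=10: input=4 -> V=0 FIRE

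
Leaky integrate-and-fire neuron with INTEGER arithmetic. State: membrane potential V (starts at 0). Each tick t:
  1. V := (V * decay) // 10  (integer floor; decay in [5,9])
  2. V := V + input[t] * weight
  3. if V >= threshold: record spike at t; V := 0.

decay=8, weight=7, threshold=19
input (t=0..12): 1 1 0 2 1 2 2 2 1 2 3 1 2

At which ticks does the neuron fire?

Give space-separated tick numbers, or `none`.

t=0: input=1 -> V=7
t=1: input=1 -> V=12
t=2: input=0 -> V=9
t=3: input=2 -> V=0 FIRE
t=4: input=1 -> V=7
t=5: input=2 -> V=0 FIRE
t=6: input=2 -> V=14
t=7: input=2 -> V=0 FIRE
t=8: input=1 -> V=7
t=9: input=2 -> V=0 FIRE
t=10: input=3 -> V=0 FIRE
t=11: input=1 -> V=7
t=12: input=2 -> V=0 FIRE

Answer: 3 5 7 9 10 12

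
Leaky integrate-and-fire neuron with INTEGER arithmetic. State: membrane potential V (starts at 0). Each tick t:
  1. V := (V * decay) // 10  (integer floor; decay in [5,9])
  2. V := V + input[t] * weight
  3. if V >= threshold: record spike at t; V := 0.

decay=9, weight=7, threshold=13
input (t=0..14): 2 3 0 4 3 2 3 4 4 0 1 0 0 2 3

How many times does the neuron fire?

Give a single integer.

t=0: input=2 -> V=0 FIRE
t=1: input=3 -> V=0 FIRE
t=2: input=0 -> V=0
t=3: input=4 -> V=0 FIRE
t=4: input=3 -> V=0 FIRE
t=5: input=2 -> V=0 FIRE
t=6: input=3 -> V=0 FIRE
t=7: input=4 -> V=0 FIRE
t=8: input=4 -> V=0 FIRE
t=9: input=0 -> V=0
t=10: input=1 -> V=7
t=11: input=0 -> V=6
t=12: input=0 -> V=5
t=13: input=2 -> V=0 FIRE
t=14: input=3 -> V=0 FIRE

Answer: 10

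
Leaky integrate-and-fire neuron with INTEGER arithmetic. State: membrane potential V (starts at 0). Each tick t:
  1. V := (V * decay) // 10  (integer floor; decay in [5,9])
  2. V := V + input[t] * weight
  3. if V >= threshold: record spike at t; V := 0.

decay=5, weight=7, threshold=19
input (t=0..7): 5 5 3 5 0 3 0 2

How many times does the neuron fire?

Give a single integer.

Answer: 5

Derivation:
t=0: input=5 -> V=0 FIRE
t=1: input=5 -> V=0 FIRE
t=2: input=3 -> V=0 FIRE
t=3: input=5 -> V=0 FIRE
t=4: input=0 -> V=0
t=5: input=3 -> V=0 FIRE
t=6: input=0 -> V=0
t=7: input=2 -> V=14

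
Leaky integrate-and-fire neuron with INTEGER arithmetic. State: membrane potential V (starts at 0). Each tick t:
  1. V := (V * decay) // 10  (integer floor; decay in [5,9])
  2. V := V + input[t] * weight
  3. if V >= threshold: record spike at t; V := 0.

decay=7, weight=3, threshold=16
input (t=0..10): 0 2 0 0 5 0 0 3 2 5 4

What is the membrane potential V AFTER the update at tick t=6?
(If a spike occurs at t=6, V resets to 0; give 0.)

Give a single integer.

t=0: input=0 -> V=0
t=1: input=2 -> V=6
t=2: input=0 -> V=4
t=3: input=0 -> V=2
t=4: input=5 -> V=0 FIRE
t=5: input=0 -> V=0
t=6: input=0 -> V=0
t=7: input=3 -> V=9
t=8: input=2 -> V=12
t=9: input=5 -> V=0 FIRE
t=10: input=4 -> V=12

Answer: 0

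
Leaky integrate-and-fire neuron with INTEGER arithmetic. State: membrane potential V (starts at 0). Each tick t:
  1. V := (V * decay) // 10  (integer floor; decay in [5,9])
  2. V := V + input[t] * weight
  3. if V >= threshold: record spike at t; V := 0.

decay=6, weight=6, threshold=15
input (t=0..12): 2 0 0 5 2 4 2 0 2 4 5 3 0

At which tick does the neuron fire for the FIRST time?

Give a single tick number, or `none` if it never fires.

Answer: 3

Derivation:
t=0: input=2 -> V=12
t=1: input=0 -> V=7
t=2: input=0 -> V=4
t=3: input=5 -> V=0 FIRE
t=4: input=2 -> V=12
t=5: input=4 -> V=0 FIRE
t=6: input=2 -> V=12
t=7: input=0 -> V=7
t=8: input=2 -> V=0 FIRE
t=9: input=4 -> V=0 FIRE
t=10: input=5 -> V=0 FIRE
t=11: input=3 -> V=0 FIRE
t=12: input=0 -> V=0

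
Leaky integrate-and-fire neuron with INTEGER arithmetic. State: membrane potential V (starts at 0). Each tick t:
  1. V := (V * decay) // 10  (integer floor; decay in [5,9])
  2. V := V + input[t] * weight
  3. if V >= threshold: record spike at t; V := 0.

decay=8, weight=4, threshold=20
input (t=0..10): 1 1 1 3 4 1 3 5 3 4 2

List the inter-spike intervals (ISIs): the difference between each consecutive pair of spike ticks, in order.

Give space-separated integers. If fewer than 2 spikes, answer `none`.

t=0: input=1 -> V=4
t=1: input=1 -> V=7
t=2: input=1 -> V=9
t=3: input=3 -> V=19
t=4: input=4 -> V=0 FIRE
t=5: input=1 -> V=4
t=6: input=3 -> V=15
t=7: input=5 -> V=0 FIRE
t=8: input=3 -> V=12
t=9: input=4 -> V=0 FIRE
t=10: input=2 -> V=8

Answer: 3 2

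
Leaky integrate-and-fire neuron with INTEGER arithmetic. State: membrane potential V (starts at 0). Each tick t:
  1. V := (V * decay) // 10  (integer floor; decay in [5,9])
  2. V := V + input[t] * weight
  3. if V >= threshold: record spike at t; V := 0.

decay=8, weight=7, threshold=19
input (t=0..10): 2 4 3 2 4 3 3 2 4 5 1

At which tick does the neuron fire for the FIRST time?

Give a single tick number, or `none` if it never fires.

Answer: 1

Derivation:
t=0: input=2 -> V=14
t=1: input=4 -> V=0 FIRE
t=2: input=3 -> V=0 FIRE
t=3: input=2 -> V=14
t=4: input=4 -> V=0 FIRE
t=5: input=3 -> V=0 FIRE
t=6: input=3 -> V=0 FIRE
t=7: input=2 -> V=14
t=8: input=4 -> V=0 FIRE
t=9: input=5 -> V=0 FIRE
t=10: input=1 -> V=7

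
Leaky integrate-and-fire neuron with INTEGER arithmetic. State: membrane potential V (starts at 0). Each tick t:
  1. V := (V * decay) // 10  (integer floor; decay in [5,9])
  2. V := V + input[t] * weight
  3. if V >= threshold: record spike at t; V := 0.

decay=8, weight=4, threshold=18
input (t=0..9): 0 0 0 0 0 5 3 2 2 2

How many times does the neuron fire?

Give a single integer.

t=0: input=0 -> V=0
t=1: input=0 -> V=0
t=2: input=0 -> V=0
t=3: input=0 -> V=0
t=4: input=0 -> V=0
t=5: input=5 -> V=0 FIRE
t=6: input=3 -> V=12
t=7: input=2 -> V=17
t=8: input=2 -> V=0 FIRE
t=9: input=2 -> V=8

Answer: 2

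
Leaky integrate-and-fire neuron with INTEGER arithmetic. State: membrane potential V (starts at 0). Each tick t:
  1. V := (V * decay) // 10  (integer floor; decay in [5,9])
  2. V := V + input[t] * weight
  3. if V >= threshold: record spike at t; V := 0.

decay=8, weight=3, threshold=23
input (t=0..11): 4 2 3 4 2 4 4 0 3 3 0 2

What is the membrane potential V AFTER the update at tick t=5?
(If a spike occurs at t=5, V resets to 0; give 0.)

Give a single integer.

Answer: 16

Derivation:
t=0: input=4 -> V=12
t=1: input=2 -> V=15
t=2: input=3 -> V=21
t=3: input=4 -> V=0 FIRE
t=4: input=2 -> V=6
t=5: input=4 -> V=16
t=6: input=4 -> V=0 FIRE
t=7: input=0 -> V=0
t=8: input=3 -> V=9
t=9: input=3 -> V=16
t=10: input=0 -> V=12
t=11: input=2 -> V=15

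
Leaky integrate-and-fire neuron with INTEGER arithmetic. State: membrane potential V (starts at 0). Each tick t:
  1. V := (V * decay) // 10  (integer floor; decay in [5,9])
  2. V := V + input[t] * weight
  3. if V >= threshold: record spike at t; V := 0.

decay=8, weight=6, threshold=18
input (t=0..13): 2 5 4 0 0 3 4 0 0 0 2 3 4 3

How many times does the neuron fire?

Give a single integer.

Answer: 7

Derivation:
t=0: input=2 -> V=12
t=1: input=5 -> V=0 FIRE
t=2: input=4 -> V=0 FIRE
t=3: input=0 -> V=0
t=4: input=0 -> V=0
t=5: input=3 -> V=0 FIRE
t=6: input=4 -> V=0 FIRE
t=7: input=0 -> V=0
t=8: input=0 -> V=0
t=9: input=0 -> V=0
t=10: input=2 -> V=12
t=11: input=3 -> V=0 FIRE
t=12: input=4 -> V=0 FIRE
t=13: input=3 -> V=0 FIRE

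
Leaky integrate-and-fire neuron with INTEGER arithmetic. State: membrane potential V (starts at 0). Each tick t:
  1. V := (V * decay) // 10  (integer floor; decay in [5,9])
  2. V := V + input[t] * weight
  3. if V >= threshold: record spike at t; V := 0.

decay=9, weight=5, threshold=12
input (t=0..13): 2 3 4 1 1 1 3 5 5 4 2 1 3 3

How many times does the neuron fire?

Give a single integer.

t=0: input=2 -> V=10
t=1: input=3 -> V=0 FIRE
t=2: input=4 -> V=0 FIRE
t=3: input=1 -> V=5
t=4: input=1 -> V=9
t=5: input=1 -> V=0 FIRE
t=6: input=3 -> V=0 FIRE
t=7: input=5 -> V=0 FIRE
t=8: input=5 -> V=0 FIRE
t=9: input=4 -> V=0 FIRE
t=10: input=2 -> V=10
t=11: input=1 -> V=0 FIRE
t=12: input=3 -> V=0 FIRE
t=13: input=3 -> V=0 FIRE

Answer: 10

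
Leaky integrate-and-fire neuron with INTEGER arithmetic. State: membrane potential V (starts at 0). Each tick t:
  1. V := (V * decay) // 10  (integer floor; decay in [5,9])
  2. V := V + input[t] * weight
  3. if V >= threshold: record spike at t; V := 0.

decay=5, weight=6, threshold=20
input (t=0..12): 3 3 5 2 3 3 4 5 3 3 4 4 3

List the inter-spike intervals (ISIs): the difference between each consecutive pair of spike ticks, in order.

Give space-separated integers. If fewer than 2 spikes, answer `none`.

t=0: input=3 -> V=18
t=1: input=3 -> V=0 FIRE
t=2: input=5 -> V=0 FIRE
t=3: input=2 -> V=12
t=4: input=3 -> V=0 FIRE
t=5: input=3 -> V=18
t=6: input=4 -> V=0 FIRE
t=7: input=5 -> V=0 FIRE
t=8: input=3 -> V=18
t=9: input=3 -> V=0 FIRE
t=10: input=4 -> V=0 FIRE
t=11: input=4 -> V=0 FIRE
t=12: input=3 -> V=18

Answer: 1 2 2 1 2 1 1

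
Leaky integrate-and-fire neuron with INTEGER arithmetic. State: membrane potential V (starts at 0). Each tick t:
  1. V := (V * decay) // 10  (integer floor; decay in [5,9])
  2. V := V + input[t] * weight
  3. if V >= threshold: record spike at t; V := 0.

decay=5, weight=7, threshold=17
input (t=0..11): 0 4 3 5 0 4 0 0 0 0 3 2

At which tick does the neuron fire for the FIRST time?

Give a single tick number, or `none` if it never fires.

t=0: input=0 -> V=0
t=1: input=4 -> V=0 FIRE
t=2: input=3 -> V=0 FIRE
t=3: input=5 -> V=0 FIRE
t=4: input=0 -> V=0
t=5: input=4 -> V=0 FIRE
t=6: input=0 -> V=0
t=7: input=0 -> V=0
t=8: input=0 -> V=0
t=9: input=0 -> V=0
t=10: input=3 -> V=0 FIRE
t=11: input=2 -> V=14

Answer: 1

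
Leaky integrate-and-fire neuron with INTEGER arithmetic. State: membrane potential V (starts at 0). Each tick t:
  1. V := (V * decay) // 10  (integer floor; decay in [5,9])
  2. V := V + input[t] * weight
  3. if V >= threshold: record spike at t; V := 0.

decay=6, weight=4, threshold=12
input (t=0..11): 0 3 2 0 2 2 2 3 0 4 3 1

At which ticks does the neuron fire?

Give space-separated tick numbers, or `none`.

t=0: input=0 -> V=0
t=1: input=3 -> V=0 FIRE
t=2: input=2 -> V=8
t=3: input=0 -> V=4
t=4: input=2 -> V=10
t=5: input=2 -> V=0 FIRE
t=6: input=2 -> V=8
t=7: input=3 -> V=0 FIRE
t=8: input=0 -> V=0
t=9: input=4 -> V=0 FIRE
t=10: input=3 -> V=0 FIRE
t=11: input=1 -> V=4

Answer: 1 5 7 9 10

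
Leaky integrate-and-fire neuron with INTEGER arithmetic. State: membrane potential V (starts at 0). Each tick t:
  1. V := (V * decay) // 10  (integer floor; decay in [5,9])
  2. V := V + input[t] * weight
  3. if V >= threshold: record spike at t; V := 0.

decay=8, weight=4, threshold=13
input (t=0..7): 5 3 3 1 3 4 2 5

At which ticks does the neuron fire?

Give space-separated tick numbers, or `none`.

Answer: 0 2 4 5 7

Derivation:
t=0: input=5 -> V=0 FIRE
t=1: input=3 -> V=12
t=2: input=3 -> V=0 FIRE
t=3: input=1 -> V=4
t=4: input=3 -> V=0 FIRE
t=5: input=4 -> V=0 FIRE
t=6: input=2 -> V=8
t=7: input=5 -> V=0 FIRE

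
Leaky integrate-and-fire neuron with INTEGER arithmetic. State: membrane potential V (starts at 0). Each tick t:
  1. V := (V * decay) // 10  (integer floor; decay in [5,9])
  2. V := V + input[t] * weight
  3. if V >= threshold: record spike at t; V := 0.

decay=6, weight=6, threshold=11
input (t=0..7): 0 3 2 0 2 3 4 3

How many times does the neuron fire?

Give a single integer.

t=0: input=0 -> V=0
t=1: input=3 -> V=0 FIRE
t=2: input=2 -> V=0 FIRE
t=3: input=0 -> V=0
t=4: input=2 -> V=0 FIRE
t=5: input=3 -> V=0 FIRE
t=6: input=4 -> V=0 FIRE
t=7: input=3 -> V=0 FIRE

Answer: 6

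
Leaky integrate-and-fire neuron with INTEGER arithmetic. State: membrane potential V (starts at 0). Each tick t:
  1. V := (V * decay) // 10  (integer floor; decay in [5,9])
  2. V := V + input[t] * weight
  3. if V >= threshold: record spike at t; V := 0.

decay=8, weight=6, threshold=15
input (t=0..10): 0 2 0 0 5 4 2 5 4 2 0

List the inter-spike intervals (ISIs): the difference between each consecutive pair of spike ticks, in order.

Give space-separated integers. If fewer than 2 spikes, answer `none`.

t=0: input=0 -> V=0
t=1: input=2 -> V=12
t=2: input=0 -> V=9
t=3: input=0 -> V=7
t=4: input=5 -> V=0 FIRE
t=5: input=4 -> V=0 FIRE
t=6: input=2 -> V=12
t=7: input=5 -> V=0 FIRE
t=8: input=4 -> V=0 FIRE
t=9: input=2 -> V=12
t=10: input=0 -> V=9

Answer: 1 2 1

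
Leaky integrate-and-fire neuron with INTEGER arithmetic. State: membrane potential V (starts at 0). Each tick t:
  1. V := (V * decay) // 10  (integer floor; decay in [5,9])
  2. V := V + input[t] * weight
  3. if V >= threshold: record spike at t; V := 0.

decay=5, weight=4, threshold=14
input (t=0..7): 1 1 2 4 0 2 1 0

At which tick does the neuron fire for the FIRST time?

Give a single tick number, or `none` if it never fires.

Answer: 3

Derivation:
t=0: input=1 -> V=4
t=1: input=1 -> V=6
t=2: input=2 -> V=11
t=3: input=4 -> V=0 FIRE
t=4: input=0 -> V=0
t=5: input=2 -> V=8
t=6: input=1 -> V=8
t=7: input=0 -> V=4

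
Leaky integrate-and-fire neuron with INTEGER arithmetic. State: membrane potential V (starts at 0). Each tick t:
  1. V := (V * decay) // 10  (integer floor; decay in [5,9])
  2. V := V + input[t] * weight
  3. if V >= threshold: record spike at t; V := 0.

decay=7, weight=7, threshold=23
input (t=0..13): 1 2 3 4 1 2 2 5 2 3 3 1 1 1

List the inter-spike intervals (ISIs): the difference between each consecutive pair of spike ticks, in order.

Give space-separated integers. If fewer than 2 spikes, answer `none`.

Answer: 1 3 1 2

Derivation:
t=0: input=1 -> V=7
t=1: input=2 -> V=18
t=2: input=3 -> V=0 FIRE
t=3: input=4 -> V=0 FIRE
t=4: input=1 -> V=7
t=5: input=2 -> V=18
t=6: input=2 -> V=0 FIRE
t=7: input=5 -> V=0 FIRE
t=8: input=2 -> V=14
t=9: input=3 -> V=0 FIRE
t=10: input=3 -> V=21
t=11: input=1 -> V=21
t=12: input=1 -> V=21
t=13: input=1 -> V=21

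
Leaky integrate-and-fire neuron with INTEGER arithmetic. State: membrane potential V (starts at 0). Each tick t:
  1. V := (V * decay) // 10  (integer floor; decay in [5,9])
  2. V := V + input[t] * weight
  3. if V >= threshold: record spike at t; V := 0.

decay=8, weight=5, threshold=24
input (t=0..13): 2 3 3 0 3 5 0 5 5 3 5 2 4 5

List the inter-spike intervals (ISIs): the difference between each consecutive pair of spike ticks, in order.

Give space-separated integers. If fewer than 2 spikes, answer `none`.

Answer: 3 2 1 2 2 1

Derivation:
t=0: input=2 -> V=10
t=1: input=3 -> V=23
t=2: input=3 -> V=0 FIRE
t=3: input=0 -> V=0
t=4: input=3 -> V=15
t=5: input=5 -> V=0 FIRE
t=6: input=0 -> V=0
t=7: input=5 -> V=0 FIRE
t=8: input=5 -> V=0 FIRE
t=9: input=3 -> V=15
t=10: input=5 -> V=0 FIRE
t=11: input=2 -> V=10
t=12: input=4 -> V=0 FIRE
t=13: input=5 -> V=0 FIRE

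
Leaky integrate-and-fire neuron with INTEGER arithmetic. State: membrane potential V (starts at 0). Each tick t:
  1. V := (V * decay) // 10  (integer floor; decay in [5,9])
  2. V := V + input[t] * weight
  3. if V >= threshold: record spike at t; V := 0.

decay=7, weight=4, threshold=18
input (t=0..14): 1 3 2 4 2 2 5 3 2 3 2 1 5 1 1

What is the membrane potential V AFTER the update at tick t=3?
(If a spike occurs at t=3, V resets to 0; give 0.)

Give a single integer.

Answer: 0

Derivation:
t=0: input=1 -> V=4
t=1: input=3 -> V=14
t=2: input=2 -> V=17
t=3: input=4 -> V=0 FIRE
t=4: input=2 -> V=8
t=5: input=2 -> V=13
t=6: input=5 -> V=0 FIRE
t=7: input=3 -> V=12
t=8: input=2 -> V=16
t=9: input=3 -> V=0 FIRE
t=10: input=2 -> V=8
t=11: input=1 -> V=9
t=12: input=5 -> V=0 FIRE
t=13: input=1 -> V=4
t=14: input=1 -> V=6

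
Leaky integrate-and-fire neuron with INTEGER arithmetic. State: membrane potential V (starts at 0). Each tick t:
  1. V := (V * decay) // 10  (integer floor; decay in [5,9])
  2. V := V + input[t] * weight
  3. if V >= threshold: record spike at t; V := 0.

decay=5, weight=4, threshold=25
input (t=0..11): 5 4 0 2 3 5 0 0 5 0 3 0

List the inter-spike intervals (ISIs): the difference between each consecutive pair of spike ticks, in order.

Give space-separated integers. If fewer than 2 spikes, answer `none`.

t=0: input=5 -> V=20
t=1: input=4 -> V=0 FIRE
t=2: input=0 -> V=0
t=3: input=2 -> V=8
t=4: input=3 -> V=16
t=5: input=5 -> V=0 FIRE
t=6: input=0 -> V=0
t=7: input=0 -> V=0
t=8: input=5 -> V=20
t=9: input=0 -> V=10
t=10: input=3 -> V=17
t=11: input=0 -> V=8

Answer: 4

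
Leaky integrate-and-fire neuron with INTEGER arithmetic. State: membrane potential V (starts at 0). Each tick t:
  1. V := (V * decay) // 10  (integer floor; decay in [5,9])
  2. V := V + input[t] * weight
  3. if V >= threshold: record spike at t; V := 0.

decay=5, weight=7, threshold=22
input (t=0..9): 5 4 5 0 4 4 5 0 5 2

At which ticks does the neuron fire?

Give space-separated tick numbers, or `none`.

t=0: input=5 -> V=0 FIRE
t=1: input=4 -> V=0 FIRE
t=2: input=5 -> V=0 FIRE
t=3: input=0 -> V=0
t=4: input=4 -> V=0 FIRE
t=5: input=4 -> V=0 FIRE
t=6: input=5 -> V=0 FIRE
t=7: input=0 -> V=0
t=8: input=5 -> V=0 FIRE
t=9: input=2 -> V=14

Answer: 0 1 2 4 5 6 8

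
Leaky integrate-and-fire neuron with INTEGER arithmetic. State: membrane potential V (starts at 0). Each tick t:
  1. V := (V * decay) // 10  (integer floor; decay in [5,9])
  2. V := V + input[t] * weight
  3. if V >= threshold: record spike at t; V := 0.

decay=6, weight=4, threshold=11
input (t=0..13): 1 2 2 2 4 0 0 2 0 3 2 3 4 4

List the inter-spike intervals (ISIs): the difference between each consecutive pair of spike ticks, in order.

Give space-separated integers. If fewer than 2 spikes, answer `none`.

Answer: 2 5 2 1 1

Derivation:
t=0: input=1 -> V=4
t=1: input=2 -> V=10
t=2: input=2 -> V=0 FIRE
t=3: input=2 -> V=8
t=4: input=4 -> V=0 FIRE
t=5: input=0 -> V=0
t=6: input=0 -> V=0
t=7: input=2 -> V=8
t=8: input=0 -> V=4
t=9: input=3 -> V=0 FIRE
t=10: input=2 -> V=8
t=11: input=3 -> V=0 FIRE
t=12: input=4 -> V=0 FIRE
t=13: input=4 -> V=0 FIRE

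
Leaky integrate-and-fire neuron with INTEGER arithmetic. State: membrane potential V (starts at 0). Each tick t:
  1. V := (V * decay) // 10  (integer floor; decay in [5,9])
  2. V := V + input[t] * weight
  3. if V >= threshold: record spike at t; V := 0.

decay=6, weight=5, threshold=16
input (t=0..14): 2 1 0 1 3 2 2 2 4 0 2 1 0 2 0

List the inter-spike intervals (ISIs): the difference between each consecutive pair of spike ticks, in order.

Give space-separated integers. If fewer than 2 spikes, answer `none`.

Answer: 2 2

Derivation:
t=0: input=2 -> V=10
t=1: input=1 -> V=11
t=2: input=0 -> V=6
t=3: input=1 -> V=8
t=4: input=3 -> V=0 FIRE
t=5: input=2 -> V=10
t=6: input=2 -> V=0 FIRE
t=7: input=2 -> V=10
t=8: input=4 -> V=0 FIRE
t=9: input=0 -> V=0
t=10: input=2 -> V=10
t=11: input=1 -> V=11
t=12: input=0 -> V=6
t=13: input=2 -> V=13
t=14: input=0 -> V=7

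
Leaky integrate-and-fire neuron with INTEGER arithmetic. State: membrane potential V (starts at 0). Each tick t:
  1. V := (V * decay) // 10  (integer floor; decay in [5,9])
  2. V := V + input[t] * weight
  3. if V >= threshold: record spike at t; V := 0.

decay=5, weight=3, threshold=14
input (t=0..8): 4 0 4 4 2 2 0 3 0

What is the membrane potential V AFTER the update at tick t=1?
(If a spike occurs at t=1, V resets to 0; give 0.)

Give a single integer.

t=0: input=4 -> V=12
t=1: input=0 -> V=6
t=2: input=4 -> V=0 FIRE
t=3: input=4 -> V=12
t=4: input=2 -> V=12
t=5: input=2 -> V=12
t=6: input=0 -> V=6
t=7: input=3 -> V=12
t=8: input=0 -> V=6

Answer: 6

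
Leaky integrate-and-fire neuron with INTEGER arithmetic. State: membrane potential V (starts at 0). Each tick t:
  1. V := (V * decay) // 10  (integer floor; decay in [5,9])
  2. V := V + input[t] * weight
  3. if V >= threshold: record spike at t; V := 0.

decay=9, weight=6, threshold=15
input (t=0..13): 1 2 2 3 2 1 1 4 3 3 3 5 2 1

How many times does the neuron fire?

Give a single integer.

Answer: 9

Derivation:
t=0: input=1 -> V=6
t=1: input=2 -> V=0 FIRE
t=2: input=2 -> V=12
t=3: input=3 -> V=0 FIRE
t=4: input=2 -> V=12
t=5: input=1 -> V=0 FIRE
t=6: input=1 -> V=6
t=7: input=4 -> V=0 FIRE
t=8: input=3 -> V=0 FIRE
t=9: input=3 -> V=0 FIRE
t=10: input=3 -> V=0 FIRE
t=11: input=5 -> V=0 FIRE
t=12: input=2 -> V=12
t=13: input=1 -> V=0 FIRE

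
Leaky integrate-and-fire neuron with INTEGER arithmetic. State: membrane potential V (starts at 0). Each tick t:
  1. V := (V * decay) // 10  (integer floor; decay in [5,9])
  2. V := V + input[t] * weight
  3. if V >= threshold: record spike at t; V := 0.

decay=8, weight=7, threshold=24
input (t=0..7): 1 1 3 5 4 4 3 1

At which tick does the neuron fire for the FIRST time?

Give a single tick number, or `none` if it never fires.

t=0: input=1 -> V=7
t=1: input=1 -> V=12
t=2: input=3 -> V=0 FIRE
t=3: input=5 -> V=0 FIRE
t=4: input=4 -> V=0 FIRE
t=5: input=4 -> V=0 FIRE
t=6: input=3 -> V=21
t=7: input=1 -> V=23

Answer: 2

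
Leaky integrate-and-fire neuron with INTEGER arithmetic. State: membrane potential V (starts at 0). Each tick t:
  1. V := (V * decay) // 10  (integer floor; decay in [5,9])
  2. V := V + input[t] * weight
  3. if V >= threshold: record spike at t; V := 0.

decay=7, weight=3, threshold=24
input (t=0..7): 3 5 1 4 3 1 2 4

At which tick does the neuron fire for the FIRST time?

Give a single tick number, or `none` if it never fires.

Answer: 4

Derivation:
t=0: input=3 -> V=9
t=1: input=5 -> V=21
t=2: input=1 -> V=17
t=3: input=4 -> V=23
t=4: input=3 -> V=0 FIRE
t=5: input=1 -> V=3
t=6: input=2 -> V=8
t=7: input=4 -> V=17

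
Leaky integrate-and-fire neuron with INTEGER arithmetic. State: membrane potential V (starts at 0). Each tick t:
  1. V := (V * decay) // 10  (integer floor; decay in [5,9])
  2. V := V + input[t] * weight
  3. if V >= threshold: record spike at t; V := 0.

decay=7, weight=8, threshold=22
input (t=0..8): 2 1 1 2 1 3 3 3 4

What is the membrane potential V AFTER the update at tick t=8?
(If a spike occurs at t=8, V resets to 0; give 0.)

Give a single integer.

Answer: 0

Derivation:
t=0: input=2 -> V=16
t=1: input=1 -> V=19
t=2: input=1 -> V=21
t=3: input=2 -> V=0 FIRE
t=4: input=1 -> V=8
t=5: input=3 -> V=0 FIRE
t=6: input=3 -> V=0 FIRE
t=7: input=3 -> V=0 FIRE
t=8: input=4 -> V=0 FIRE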